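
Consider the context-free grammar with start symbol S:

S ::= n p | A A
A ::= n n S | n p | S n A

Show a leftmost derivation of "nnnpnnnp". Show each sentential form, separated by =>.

S => AA   [S ::= A A]
AA => nnSA   [A ::= n n S]
nnSA => nnnpA   [S ::= n p]
nnnpA => nnnpnnS   [A ::= n n S]
nnnpnnS => nnnpnnnp   [S ::= n p]

S => AA => nnSA => nnnpA => nnnpnnS => nnnpnnnp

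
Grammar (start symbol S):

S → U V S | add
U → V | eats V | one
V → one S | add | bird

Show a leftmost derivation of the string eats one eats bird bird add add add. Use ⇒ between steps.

S ⇒ U V S ⇒ eats V V S ⇒ eats one S V S ⇒ eats one U V S V S ⇒ eats one eats V V S V S ⇒ eats one eats bird V S V S ⇒ eats one eats bird bird S V S ⇒ eats one eats bird bird add V S ⇒ eats one eats bird bird add add S ⇒ eats one eats bird bird add add add

S ⇒ U V S   [S → U V S]
U V S ⇒ eats V V S   [U → eats V]
eats V V S ⇒ eats one S V S   [V → one S]
eats one S V S ⇒ eats one U V S V S   [S → U V S]
eats one U V S V S ⇒ eats one eats V V S V S   [U → eats V]
eats one eats V V S V S ⇒ eats one eats bird V S V S   [V → bird]
eats one eats bird V S V S ⇒ eats one eats bird bird S V S   [V → bird]
eats one eats bird bird S V S ⇒ eats one eats bird bird add V S   [S → add]
eats one eats bird bird add V S ⇒ eats one eats bird bird add add S   [V → add]
eats one eats bird bird add add S ⇒ eats one eats bird bird add add add   [S → add]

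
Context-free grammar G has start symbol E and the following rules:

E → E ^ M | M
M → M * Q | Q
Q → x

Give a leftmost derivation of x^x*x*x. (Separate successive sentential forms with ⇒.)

E ⇒ E^M   [E → E ^ M]
E^M ⇒ M^M   [E → M]
M^M ⇒ Q^M   [M → Q]
Q^M ⇒ x^M   [Q → x]
x^M ⇒ x^M*Q   [M → M * Q]
x^M*Q ⇒ x^M*Q*Q   [M → M * Q]
x^M*Q*Q ⇒ x^Q*Q*Q   [M → Q]
x^Q*Q*Q ⇒ x^x*Q*Q   [Q → x]
x^x*Q*Q ⇒ x^x*x*Q   [Q → x]
x^x*x*Q ⇒ x^x*x*x   [Q → x]

E ⇒ E^M ⇒ M^M ⇒ Q^M ⇒ x^M ⇒ x^M*Q ⇒ x^M*Q*Q ⇒ x^Q*Q*Q ⇒ x^x*Q*Q ⇒ x^x*x*Q ⇒ x^x*x*x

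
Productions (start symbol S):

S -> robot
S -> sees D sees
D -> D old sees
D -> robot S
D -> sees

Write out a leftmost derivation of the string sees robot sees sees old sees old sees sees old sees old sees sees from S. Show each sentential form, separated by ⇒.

S ⇒ sees D sees ⇒ sees D old sees sees ⇒ sees D old sees old sees sees ⇒ sees robot S old sees old sees sees ⇒ sees robot sees D sees old sees old sees sees ⇒ sees robot sees D old sees sees old sees old sees sees ⇒ sees robot sees D old sees old sees sees old sees old sees sees ⇒ sees robot sees sees old sees old sees sees old sees old sees sees

S ⇒ sees D sees   [S -> sees D sees]
sees D sees ⇒ sees D old sees sees   [D -> D old sees]
sees D old sees sees ⇒ sees D old sees old sees sees   [D -> D old sees]
sees D old sees old sees sees ⇒ sees robot S old sees old sees sees   [D -> robot S]
sees robot S old sees old sees sees ⇒ sees robot sees D sees old sees old sees sees   [S -> sees D sees]
sees robot sees D sees old sees old sees sees ⇒ sees robot sees D old sees sees old sees old sees sees   [D -> D old sees]
sees robot sees D old sees sees old sees old sees sees ⇒ sees robot sees D old sees old sees sees old sees old sees sees   [D -> D old sees]
sees robot sees D old sees old sees sees old sees old sees sees ⇒ sees robot sees sees old sees old sees sees old sees old sees sees   [D -> sees]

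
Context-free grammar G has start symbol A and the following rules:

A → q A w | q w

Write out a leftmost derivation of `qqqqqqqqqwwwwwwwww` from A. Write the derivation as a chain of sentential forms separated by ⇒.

A ⇒ qAw   [A → q A w]
qAw ⇒ qqAww   [A → q A w]
qqAww ⇒ qqqAwww   [A → q A w]
qqqAwww ⇒ qqqqAwwww   [A → q A w]
qqqqAwwww ⇒ qqqqqAwwwww   [A → q A w]
qqqqqAwwwww ⇒ qqqqqqAwwwwww   [A → q A w]
qqqqqqAwwwwww ⇒ qqqqqqqAwwwwwww   [A → q A w]
qqqqqqqAwwwwwww ⇒ qqqqqqqqAwwwwwwww   [A → q A w]
qqqqqqqqAwwwwwwww ⇒ qqqqqqqqqwwwwwwwww   [A → q w]

A⇒qAw⇒qqAww⇒qqqAwww⇒qqqqAwwww⇒qqqqqAwwwww⇒qqqqqqAwwwwww⇒qqqqqqqAwwwwwww⇒qqqqqqqqAwwwwwwww⇒qqqqqqqqqwwwwwwwww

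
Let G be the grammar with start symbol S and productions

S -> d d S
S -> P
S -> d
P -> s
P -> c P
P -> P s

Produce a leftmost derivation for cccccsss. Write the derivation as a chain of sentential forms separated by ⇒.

S ⇒ P ⇒ Ps ⇒ cPs ⇒ ccPs ⇒ cccPs ⇒ ccccPs ⇒ cccccPs ⇒ cccccPss ⇒ cccccsss

S ⇒ P   [S -> P]
P ⇒ Ps   [P -> P s]
Ps ⇒ cPs   [P -> c P]
cPs ⇒ ccPs   [P -> c P]
ccPs ⇒ cccPs   [P -> c P]
cccPs ⇒ ccccPs   [P -> c P]
ccccPs ⇒ cccccPs   [P -> c P]
cccccPs ⇒ cccccPss   [P -> P s]
cccccPss ⇒ cccccsss   [P -> s]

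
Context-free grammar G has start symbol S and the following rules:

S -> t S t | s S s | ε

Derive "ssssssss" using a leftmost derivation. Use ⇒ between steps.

S ⇒ sSs ⇒ ssSss ⇒ sssSsss ⇒ ssssSssss ⇒ ssssssss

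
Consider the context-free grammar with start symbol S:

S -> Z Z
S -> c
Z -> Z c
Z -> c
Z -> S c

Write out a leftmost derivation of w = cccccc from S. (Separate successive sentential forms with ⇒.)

S⇒ZZ⇒cZ⇒cSc⇒cZZc⇒cZcZc⇒cZccZc⇒ccccZc⇒cccccc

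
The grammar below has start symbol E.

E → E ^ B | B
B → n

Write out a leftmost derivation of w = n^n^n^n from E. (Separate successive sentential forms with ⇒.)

E⇒E^B⇒E^B^B⇒E^B^B^B⇒B^B^B^B⇒n^B^B^B⇒n^n^B^B⇒n^n^n^B⇒n^n^n^n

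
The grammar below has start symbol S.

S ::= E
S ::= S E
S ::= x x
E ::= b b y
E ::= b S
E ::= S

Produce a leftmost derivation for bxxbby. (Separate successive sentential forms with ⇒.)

S ⇒ E   [S ::= E]
E ⇒ bS   [E ::= b S]
bS ⇒ bSE   [S ::= S E]
bSE ⇒ bxxE   [S ::= x x]
bxxE ⇒ bxxbby   [E ::= b b y]

S ⇒ E ⇒ bS ⇒ bSE ⇒ bxxE ⇒ bxxbby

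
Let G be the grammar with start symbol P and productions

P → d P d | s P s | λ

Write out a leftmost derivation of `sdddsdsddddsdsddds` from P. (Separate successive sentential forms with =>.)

P => sPs => sdPds => sddPdds => sdddPddds => sdddsPsddds => sdddsdPdsddds => sdddsdsPsdsddds => sdddsdsdPdsdsddds => sdddsdsddPddsdsddds => sdddsdsddddsdsddds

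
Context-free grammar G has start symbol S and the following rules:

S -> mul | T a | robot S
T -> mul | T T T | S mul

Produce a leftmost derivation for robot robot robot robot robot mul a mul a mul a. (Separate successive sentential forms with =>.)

S => T a => S mul a => robot S mul a => robot robot S mul a => robot robot T a mul a => robot robot S mul a mul a => robot robot robot S mul a mul a => robot robot robot robot S mul a mul a => robot robot robot robot robot S mul a mul a => robot robot robot robot robot T a mul a mul a => robot robot robot robot robot mul a mul a mul a

S => T a   [S -> T a]
T a => S mul a   [T -> S mul]
S mul a => robot S mul a   [S -> robot S]
robot S mul a => robot robot S mul a   [S -> robot S]
robot robot S mul a => robot robot T a mul a   [S -> T a]
robot robot T a mul a => robot robot S mul a mul a   [T -> S mul]
robot robot S mul a mul a => robot robot robot S mul a mul a   [S -> robot S]
robot robot robot S mul a mul a => robot robot robot robot S mul a mul a   [S -> robot S]
robot robot robot robot S mul a mul a => robot robot robot robot robot S mul a mul a   [S -> robot S]
robot robot robot robot robot S mul a mul a => robot robot robot robot robot T a mul a mul a   [S -> T a]
robot robot robot robot robot T a mul a mul a => robot robot robot robot robot mul a mul a mul a   [T -> mul]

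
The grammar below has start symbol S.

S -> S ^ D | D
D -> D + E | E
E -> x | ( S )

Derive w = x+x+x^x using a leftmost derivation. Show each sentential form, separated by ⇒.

S ⇒ S^D ⇒ D^D ⇒ D+E^D ⇒ D+E+E^D ⇒ E+E+E^D ⇒ x+E+E^D ⇒ x+x+E^D ⇒ x+x+x^D ⇒ x+x+x^E ⇒ x+x+x^x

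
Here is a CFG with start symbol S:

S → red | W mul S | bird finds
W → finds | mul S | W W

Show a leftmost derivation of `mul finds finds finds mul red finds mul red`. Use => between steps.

S => W mul S   [S → W mul S]
W mul S => W W mul S   [W → W W]
W W mul S => mul S W mul S   [W → mul S]
mul S W mul S => mul W mul S W mul S   [S → W mul S]
mul W mul S W mul S => mul W W mul S W mul S   [W → W W]
mul W W mul S W mul S => mul W W W mul S W mul S   [W → W W]
mul W W W mul S W mul S => mul finds W W mul S W mul S   [W → finds]
mul finds W W mul S W mul S => mul finds finds W mul S W mul S   [W → finds]
mul finds finds W mul S W mul S => mul finds finds finds mul S W mul S   [W → finds]
mul finds finds finds mul S W mul S => mul finds finds finds mul red W mul S   [S → red]
mul finds finds finds mul red W mul S => mul finds finds finds mul red finds mul S   [W → finds]
mul finds finds finds mul red finds mul S => mul finds finds finds mul red finds mul red   [S → red]

S => W mul S => W W mul S => mul S W mul S => mul W mul S W mul S => mul W W mul S W mul S => mul W W W mul S W mul S => mul finds W W mul S W mul S => mul finds finds W mul S W mul S => mul finds finds finds mul S W mul S => mul finds finds finds mul red W mul S => mul finds finds finds mul red finds mul S => mul finds finds finds mul red finds mul red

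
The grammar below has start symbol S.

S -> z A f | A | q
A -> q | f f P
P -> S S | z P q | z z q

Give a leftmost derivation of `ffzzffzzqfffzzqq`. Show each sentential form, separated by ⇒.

S⇒A⇒ffP⇒ffzPq⇒ffzSSq⇒ffzzAfSq⇒ffzzffPfSq⇒ffzzffzzqfSq⇒ffzzffzzqfAq⇒ffzzffzzqfffPq⇒ffzzffzzqfffzzqq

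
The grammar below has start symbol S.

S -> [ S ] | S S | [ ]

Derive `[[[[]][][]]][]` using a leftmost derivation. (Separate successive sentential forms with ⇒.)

S ⇒ SS ⇒ [S]S ⇒ [[S]]S ⇒ [[SS]]S ⇒ [[[S]S]]S ⇒ [[[[]]S]]S ⇒ [[[[]]SS]]S ⇒ [[[[]][]S]]S ⇒ [[[[]][][]]]S ⇒ [[[[]][][]]][]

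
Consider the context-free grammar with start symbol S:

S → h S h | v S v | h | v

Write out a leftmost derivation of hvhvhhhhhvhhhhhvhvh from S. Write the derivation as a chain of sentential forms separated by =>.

S => hSh => hvSvh => hvhShvh => hvhvSvhvh => hvhvhShvhvh => hvhvhhShhvhvh => hvhvhhhShhhvhvh => hvhvhhhhShhhhvhvh => hvhvhhhhhShhhhhvhvh => hvhvhhhhhvhhhhhvhvh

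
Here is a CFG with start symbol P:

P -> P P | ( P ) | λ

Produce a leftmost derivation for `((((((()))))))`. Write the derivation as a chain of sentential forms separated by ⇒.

P ⇒ (P) ⇒ ((P)) ⇒ (((P))) ⇒ (((PP))) ⇒ ((((P)P))) ⇒ (((((P))P))) ⇒ ((((((P)))P))) ⇒ ((((((PP)))P))) ⇒ ((((((PPP)))P))) ⇒ (((((((P)PP)))P))) ⇒ ((((((()PP)))P))) ⇒ ((((((()P)))P))) ⇒ ((((((())))P))) ⇒ ((((((()))))))

P ⇒ (P)   [P -> ( P )]
(P) ⇒ ((P))   [P -> ( P )]
((P)) ⇒ (((P)))   [P -> ( P )]
(((P))) ⇒ (((PP)))   [P -> P P]
(((PP))) ⇒ ((((P)P)))   [P -> ( P )]
((((P)P))) ⇒ (((((P))P)))   [P -> ( P )]
(((((P))P))) ⇒ ((((((P)))P)))   [P -> ( P )]
((((((P)))P))) ⇒ ((((((PP)))P)))   [P -> P P]
((((((PP)))P))) ⇒ ((((((PPP)))P)))   [P -> P P]
((((((PPP)))P))) ⇒ (((((((P)PP)))P)))   [P -> ( P )]
(((((((P)PP)))P))) ⇒ ((((((()PP)))P)))   [P -> λ]
((((((()PP)))P))) ⇒ ((((((()P)))P)))   [P -> λ]
((((((()P)))P))) ⇒ ((((((())))P)))   [P -> λ]
((((((())))P))) ⇒ ((((((()))))))   [P -> λ]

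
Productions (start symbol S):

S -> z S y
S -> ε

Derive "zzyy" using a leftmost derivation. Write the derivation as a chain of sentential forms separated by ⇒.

S ⇒ zSy   [S -> z S y]
zSy ⇒ zzSyy   [S -> z S y]
zzSyy ⇒ zzyy   [S -> ε]

S⇒zSy⇒zzSyy⇒zzyy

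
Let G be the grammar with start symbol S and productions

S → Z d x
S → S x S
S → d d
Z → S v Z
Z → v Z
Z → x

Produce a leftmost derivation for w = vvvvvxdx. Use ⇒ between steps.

S ⇒ Zdx ⇒ vZdx ⇒ vvZdx ⇒ vvvZdx ⇒ vvvvZdx ⇒ vvvvvZdx ⇒ vvvvvxdx

S ⇒ Zdx   [S → Z d x]
Zdx ⇒ vZdx   [Z → v Z]
vZdx ⇒ vvZdx   [Z → v Z]
vvZdx ⇒ vvvZdx   [Z → v Z]
vvvZdx ⇒ vvvvZdx   [Z → v Z]
vvvvZdx ⇒ vvvvvZdx   [Z → v Z]
vvvvvZdx ⇒ vvvvvxdx   [Z → x]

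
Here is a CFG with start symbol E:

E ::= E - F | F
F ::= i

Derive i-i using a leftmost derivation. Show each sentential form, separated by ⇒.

E ⇒ E-F ⇒ F-F ⇒ i-F ⇒ i-i

E ⇒ E-F   [E ::= E - F]
E-F ⇒ F-F   [E ::= F]
F-F ⇒ i-F   [F ::= i]
i-F ⇒ i-i   [F ::= i]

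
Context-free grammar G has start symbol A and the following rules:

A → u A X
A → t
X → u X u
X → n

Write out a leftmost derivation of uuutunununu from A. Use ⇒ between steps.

A ⇒ uAX   [A → u A X]
uAX ⇒ uuAXX   [A → u A X]
uuAXX ⇒ uuuAXXX   [A → u A X]
uuuAXXX ⇒ uuutXXX   [A → t]
uuutXXX ⇒ uuutuXuXX   [X → u X u]
uuutuXuXX ⇒ uuutunuXX   [X → n]
uuutunuXX ⇒ uuutununX   [X → n]
uuutununX ⇒ uuutununuXu   [X → u X u]
uuutununuXu ⇒ uuutunununu   [X → n]

A ⇒ uAX ⇒ uuAXX ⇒ uuuAXXX ⇒ uuutXXX ⇒ uuutuXuXX ⇒ uuutunuXX ⇒ uuutununX ⇒ uuutununuXu ⇒ uuutunununu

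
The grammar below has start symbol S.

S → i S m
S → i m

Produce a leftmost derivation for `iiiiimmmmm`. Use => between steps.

S => iSm => iiSmm => iiiSmmm => iiiiSmmmm => iiiiimmmmm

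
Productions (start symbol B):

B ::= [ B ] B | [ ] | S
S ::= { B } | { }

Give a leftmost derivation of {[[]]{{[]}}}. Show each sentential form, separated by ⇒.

B ⇒ S   [B ::= S]
S ⇒ {B}   [S ::= { B }]
{B} ⇒ {[B]B}   [B ::= [ B ] B]
{[B]B} ⇒ {[[]]B}   [B ::= [ ]]
{[[]]B} ⇒ {[[]]S}   [B ::= S]
{[[]]S} ⇒ {[[]]{B}}   [S ::= { B }]
{[[]]{B}} ⇒ {[[]]{S}}   [B ::= S]
{[[]]{S}} ⇒ {[[]]{{B}}}   [S ::= { B }]
{[[]]{{B}}} ⇒ {[[]]{{[]}}}   [B ::= [ ]]

B⇒S⇒{B}⇒{[B]B}⇒{[[]]B}⇒{[[]]S}⇒{[[]]{B}}⇒{[[]]{S}}⇒{[[]]{{B}}}⇒{[[]]{{[]}}}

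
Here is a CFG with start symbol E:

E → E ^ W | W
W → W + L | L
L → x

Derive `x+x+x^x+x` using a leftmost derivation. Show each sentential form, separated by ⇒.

E ⇒ E^W   [E → E ^ W]
E^W ⇒ W^W   [E → W]
W^W ⇒ W+L^W   [W → W + L]
W+L^W ⇒ W+L+L^W   [W → W + L]
W+L+L^W ⇒ L+L+L^W   [W → L]
L+L+L^W ⇒ x+L+L^W   [L → x]
x+L+L^W ⇒ x+x+L^W   [L → x]
x+x+L^W ⇒ x+x+x^W   [L → x]
x+x+x^W ⇒ x+x+x^W+L   [W → W + L]
x+x+x^W+L ⇒ x+x+x^L+L   [W → L]
x+x+x^L+L ⇒ x+x+x^x+L   [L → x]
x+x+x^x+L ⇒ x+x+x^x+x   [L → x]

E⇒E^W⇒W^W⇒W+L^W⇒W+L+L^W⇒L+L+L^W⇒x+L+L^W⇒x+x+L^W⇒x+x+x^W⇒x+x+x^W+L⇒x+x+x^L+L⇒x+x+x^x+L⇒x+x+x^x+x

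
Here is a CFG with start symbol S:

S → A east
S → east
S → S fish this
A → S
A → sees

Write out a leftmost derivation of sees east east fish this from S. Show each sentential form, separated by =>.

S => S fish this => A east fish this => S east fish this => A east east fish this => sees east east fish this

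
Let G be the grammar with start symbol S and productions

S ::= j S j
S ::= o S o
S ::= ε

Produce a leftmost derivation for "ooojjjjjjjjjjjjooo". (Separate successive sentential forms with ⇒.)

S⇒oSo⇒ooSoo⇒oooSooo⇒ooojSjooo⇒ooojjSjjooo⇒ooojjjSjjjooo⇒ooojjjjSjjjjooo⇒ooojjjjjSjjjjjooo⇒ooojjjjjjSjjjjjjooo⇒ooojjjjjjjjjjjjooo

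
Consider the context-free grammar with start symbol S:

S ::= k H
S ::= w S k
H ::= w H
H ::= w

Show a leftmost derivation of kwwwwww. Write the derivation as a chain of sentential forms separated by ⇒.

S ⇒ kH   [S ::= k H]
kH ⇒ kwH   [H ::= w H]
kwH ⇒ kwwH   [H ::= w H]
kwwH ⇒ kwwwH   [H ::= w H]
kwwwH ⇒ kwwwwH   [H ::= w H]
kwwwwH ⇒ kwwwwwH   [H ::= w H]
kwwwwwH ⇒ kwwwwww   [H ::= w]

S⇒kH⇒kwH⇒kwwH⇒kwwwH⇒kwwwwH⇒kwwwwwH⇒kwwwwww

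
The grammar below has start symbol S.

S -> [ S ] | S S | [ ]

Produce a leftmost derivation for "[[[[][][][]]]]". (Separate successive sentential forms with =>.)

S => [S]   [S -> [ S ]]
[S] => [[S]]   [S -> [ S ]]
[[S]] => [[[S]]]   [S -> [ S ]]
[[[S]]] => [[[SS]]]   [S -> S S]
[[[SS]]] => [[[SSS]]]   [S -> S S]
[[[SSS]]] => [[[SSSS]]]   [S -> S S]
[[[SSSS]]] => [[[[]SSS]]]   [S -> [ ]]
[[[[]SSS]]] => [[[[][]SS]]]   [S -> [ ]]
[[[[][]SS]]] => [[[[][][]S]]]   [S -> [ ]]
[[[[][][]S]]] => [[[[][][][]]]]   [S -> [ ]]

S => [S] => [[S]] => [[[S]]] => [[[SS]]] => [[[SSS]]] => [[[SSSS]]] => [[[[]SSS]]] => [[[[][]SS]]] => [[[[][][]S]]] => [[[[][][][]]]]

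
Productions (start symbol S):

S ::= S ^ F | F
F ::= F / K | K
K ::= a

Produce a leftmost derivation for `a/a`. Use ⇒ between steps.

S ⇒ F   [S ::= F]
F ⇒ F/K   [F ::= F / K]
F/K ⇒ K/K   [F ::= K]
K/K ⇒ a/K   [K ::= a]
a/K ⇒ a/a   [K ::= a]

S ⇒ F ⇒ F/K ⇒ K/K ⇒ a/K ⇒ a/a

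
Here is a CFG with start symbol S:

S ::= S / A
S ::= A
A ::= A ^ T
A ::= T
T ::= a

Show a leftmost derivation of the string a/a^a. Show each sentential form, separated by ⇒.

S ⇒ S/A   [S ::= S / A]
S/A ⇒ A/A   [S ::= A]
A/A ⇒ T/A   [A ::= T]
T/A ⇒ a/A   [T ::= a]
a/A ⇒ a/A^T   [A ::= A ^ T]
a/A^T ⇒ a/T^T   [A ::= T]
a/T^T ⇒ a/a^T   [T ::= a]
a/a^T ⇒ a/a^a   [T ::= a]

S⇒S/A⇒A/A⇒T/A⇒a/A⇒a/A^T⇒a/T^T⇒a/a^T⇒a/a^a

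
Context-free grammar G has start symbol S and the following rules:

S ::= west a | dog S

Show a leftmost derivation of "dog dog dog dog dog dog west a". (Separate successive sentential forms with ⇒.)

S ⇒ dog S   [S ::= dog S]
dog S ⇒ dog dog S   [S ::= dog S]
dog dog S ⇒ dog dog dog S   [S ::= dog S]
dog dog dog S ⇒ dog dog dog dog S   [S ::= dog S]
dog dog dog dog S ⇒ dog dog dog dog dog S   [S ::= dog S]
dog dog dog dog dog S ⇒ dog dog dog dog dog dog S   [S ::= dog S]
dog dog dog dog dog dog S ⇒ dog dog dog dog dog dog west a   [S ::= west a]

S ⇒ dog S ⇒ dog dog S ⇒ dog dog dog S ⇒ dog dog dog dog S ⇒ dog dog dog dog dog S ⇒ dog dog dog dog dog dog S ⇒ dog dog dog dog dog dog west a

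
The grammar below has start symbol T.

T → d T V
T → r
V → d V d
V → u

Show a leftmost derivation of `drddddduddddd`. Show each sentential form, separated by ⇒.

T ⇒ dTV ⇒ drV ⇒ drdVd ⇒ drddVdd ⇒ drdddVddd ⇒ drddddVdddd ⇒ drdddddVddddd ⇒ drddddduddddd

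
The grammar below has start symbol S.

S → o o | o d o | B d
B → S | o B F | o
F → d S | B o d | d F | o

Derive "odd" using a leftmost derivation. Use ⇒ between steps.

S⇒Bd⇒Sd⇒Bdd⇒odd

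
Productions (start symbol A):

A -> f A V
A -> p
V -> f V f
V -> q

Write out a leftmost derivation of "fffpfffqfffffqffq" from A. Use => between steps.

A => fAV   [A -> f A V]
fAV => ffAVV   [A -> f A V]
ffAVV => fffAVVV   [A -> f A V]
fffAVVV => fffpVVV   [A -> p]
fffpVVV => fffpfVfVV   [V -> f V f]
fffpfVfVV => fffpffVffVV   [V -> f V f]
fffpffVffVV => fffpfffVfffVV   [V -> f V f]
fffpfffVfffVV => fffpfffqfffVV   [V -> q]
fffpfffqfffVV => fffpfffqffffVfV   [V -> f V f]
fffpfffqffffVfV => fffpfffqfffffVffV   [V -> f V f]
fffpfffqfffffVffV => fffpfffqfffffqffV   [V -> q]
fffpfffqfffffqffV => fffpfffqfffffqffq   [V -> q]

A => fAV => ffAVV => fffAVVV => fffpVVV => fffpfVfVV => fffpffVffVV => fffpfffVfffVV => fffpfffqfffVV => fffpfffqffffVfV => fffpfffqfffffVffV => fffpfffqfffffqffV => fffpfffqfffffqffq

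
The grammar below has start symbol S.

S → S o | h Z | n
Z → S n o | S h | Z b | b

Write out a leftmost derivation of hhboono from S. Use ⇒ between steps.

S ⇒ hZ ⇒ hSno ⇒ hSono ⇒ hSoono ⇒ hhZoono ⇒ hhboono

S ⇒ hZ   [S → h Z]
hZ ⇒ hSno   [Z → S n o]
hSno ⇒ hSono   [S → S o]
hSono ⇒ hSoono   [S → S o]
hSoono ⇒ hhZoono   [S → h Z]
hhZoono ⇒ hhboono   [Z → b]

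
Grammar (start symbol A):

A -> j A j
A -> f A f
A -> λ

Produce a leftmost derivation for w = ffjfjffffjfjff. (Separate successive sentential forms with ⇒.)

A ⇒ fAf   [A -> f A f]
fAf ⇒ ffAff   [A -> f A f]
ffAff ⇒ ffjAjff   [A -> j A j]
ffjAjff ⇒ ffjfAfjff   [A -> f A f]
ffjfAfjff ⇒ ffjfjAjfjff   [A -> j A j]
ffjfjAjfjff ⇒ ffjfjfAfjfjff   [A -> f A f]
ffjfjfAfjfjff ⇒ ffjfjffAffjfjff   [A -> f A f]
ffjfjffAffjfjff ⇒ ffjfjffffjfjff   [A -> λ]

A ⇒ fAf ⇒ ffAff ⇒ ffjAjff ⇒ ffjfAfjff ⇒ ffjfjAjfjff ⇒ ffjfjfAfjfjff ⇒ ffjfjffAffjfjff ⇒ ffjfjffffjfjff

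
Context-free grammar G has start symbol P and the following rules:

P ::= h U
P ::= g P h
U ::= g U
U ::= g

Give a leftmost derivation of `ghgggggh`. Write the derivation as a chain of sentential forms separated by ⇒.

P ⇒ gPh ⇒ ghUh ⇒ ghgUh ⇒ ghggUh ⇒ ghgggUh ⇒ ghggggUh ⇒ ghgggggh

P ⇒ gPh   [P ::= g P h]
gPh ⇒ ghUh   [P ::= h U]
ghUh ⇒ ghgUh   [U ::= g U]
ghgUh ⇒ ghggUh   [U ::= g U]
ghggUh ⇒ ghgggUh   [U ::= g U]
ghgggUh ⇒ ghggggUh   [U ::= g U]
ghggggUh ⇒ ghgggggh   [U ::= g]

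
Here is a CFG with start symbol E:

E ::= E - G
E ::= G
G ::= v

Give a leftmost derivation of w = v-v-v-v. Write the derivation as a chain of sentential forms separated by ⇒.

E⇒E-G⇒E-G-G⇒E-G-G-G⇒G-G-G-G⇒v-G-G-G⇒v-v-G-G⇒v-v-v-G⇒v-v-v-v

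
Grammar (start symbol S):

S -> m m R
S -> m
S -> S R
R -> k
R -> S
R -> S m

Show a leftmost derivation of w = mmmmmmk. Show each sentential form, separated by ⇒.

S ⇒ mmR   [S -> m m R]
mmR ⇒ mmS   [R -> S]
mmS ⇒ mmSR   [S -> S R]
mmSR ⇒ mmmmRR   [S -> m m R]
mmmmRR ⇒ mmmmSR   [R -> S]
mmmmSR ⇒ mmmmmR   [S -> m]
mmmmmR ⇒ mmmmmS   [R -> S]
mmmmmS ⇒ mmmmmSR   [S -> S R]
mmmmmSR ⇒ mmmmmmR   [S -> m]
mmmmmmR ⇒ mmmmmmk   [R -> k]

S⇒mmR⇒mmS⇒mmSR⇒mmmmRR⇒mmmmSR⇒mmmmmR⇒mmmmmS⇒mmmmmSR⇒mmmmmmR⇒mmmmmmk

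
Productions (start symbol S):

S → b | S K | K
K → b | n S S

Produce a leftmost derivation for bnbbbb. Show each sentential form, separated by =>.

S => SK => bK => bnSS => bnSKS => bnSKKS => bnbKKS => bnbbKS => bnbbbS => bnbbbb

S => SK   [S → S K]
SK => bK   [S → b]
bK => bnSS   [K → n S S]
bnSS => bnSKS   [S → S K]
bnSKS => bnSKKS   [S → S K]
bnSKKS => bnbKKS   [S → b]
bnbKKS => bnbbKS   [K → b]
bnbbKS => bnbbbS   [K → b]
bnbbbS => bnbbbb   [S → b]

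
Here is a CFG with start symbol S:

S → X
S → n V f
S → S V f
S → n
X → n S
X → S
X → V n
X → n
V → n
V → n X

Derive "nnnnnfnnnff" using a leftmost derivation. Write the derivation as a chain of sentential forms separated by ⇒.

S ⇒ SVf ⇒ XVf ⇒ nSVf ⇒ nnVfVf ⇒ nnnXfVf ⇒ nnnVnfVf ⇒ nnnnnfVf ⇒ nnnnnfnXf ⇒ nnnnnfnSf ⇒ nnnnnfnnVff ⇒ nnnnnfnnnff

S ⇒ SVf   [S → S V f]
SVf ⇒ XVf   [S → X]
XVf ⇒ nSVf   [X → n S]
nSVf ⇒ nnVfVf   [S → n V f]
nnVfVf ⇒ nnnXfVf   [V → n X]
nnnXfVf ⇒ nnnVnfVf   [X → V n]
nnnVnfVf ⇒ nnnnnfVf   [V → n]
nnnnnfVf ⇒ nnnnnfnXf   [V → n X]
nnnnnfnXf ⇒ nnnnnfnSf   [X → S]
nnnnnfnSf ⇒ nnnnnfnnVff   [S → n V f]
nnnnnfnnVff ⇒ nnnnnfnnnff   [V → n]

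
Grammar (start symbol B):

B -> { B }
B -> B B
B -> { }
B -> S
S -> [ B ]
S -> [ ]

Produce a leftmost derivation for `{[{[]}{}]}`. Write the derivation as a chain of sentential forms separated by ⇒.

B ⇒ {B} ⇒ {S} ⇒ {[B]} ⇒ {[BB]} ⇒ {[{B}B]} ⇒ {[{S}B]} ⇒ {[{[]}B]} ⇒ {[{[]}{}]}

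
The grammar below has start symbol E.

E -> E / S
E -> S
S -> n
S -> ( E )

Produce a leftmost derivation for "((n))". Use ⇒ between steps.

E ⇒ S   [E -> S]
S ⇒ (E)   [S -> ( E )]
(E) ⇒ (S)   [E -> S]
(S) ⇒ ((E))   [S -> ( E )]
((E)) ⇒ ((S))   [E -> S]
((S)) ⇒ ((n))   [S -> n]

E ⇒ S ⇒ (E) ⇒ (S) ⇒ ((E)) ⇒ ((S)) ⇒ ((n))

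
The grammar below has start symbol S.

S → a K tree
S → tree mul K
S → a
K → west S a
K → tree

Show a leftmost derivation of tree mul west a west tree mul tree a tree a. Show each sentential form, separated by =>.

S => tree mul K => tree mul west S a => tree mul west a K tree a => tree mul west a west S a tree a => tree mul west a west tree mul K a tree a => tree mul west a west tree mul tree a tree a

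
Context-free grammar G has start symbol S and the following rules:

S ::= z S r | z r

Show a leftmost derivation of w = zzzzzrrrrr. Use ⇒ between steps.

S ⇒ zSr   [S ::= z S r]
zSr ⇒ zzSrr   [S ::= z S r]
zzSrr ⇒ zzzSrrr   [S ::= z S r]
zzzSrrr ⇒ zzzzSrrrr   [S ::= z S r]
zzzzSrrrr ⇒ zzzzzrrrrr   [S ::= z r]

S⇒zSr⇒zzSrr⇒zzzSrrr⇒zzzzSrrrr⇒zzzzzrrrrr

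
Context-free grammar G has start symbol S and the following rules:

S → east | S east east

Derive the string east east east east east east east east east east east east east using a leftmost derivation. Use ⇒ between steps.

S ⇒ S east east ⇒ S east east east east ⇒ S east east east east east east ⇒ S east east east east east east east east ⇒ S east east east east east east east east east east ⇒ S east east east east east east east east east east east east ⇒ east east east east east east east east east east east east east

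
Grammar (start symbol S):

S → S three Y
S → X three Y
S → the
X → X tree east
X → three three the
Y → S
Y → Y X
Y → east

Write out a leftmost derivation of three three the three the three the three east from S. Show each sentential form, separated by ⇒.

S ⇒ S three Y ⇒ S three Y three Y ⇒ X three Y three Y three Y ⇒ three three the three Y three Y three Y ⇒ three three the three S three Y three Y ⇒ three three the three the three Y three Y ⇒ three three the three the three S three Y ⇒ three three the three the three the three Y ⇒ three three the three the three the three east

S ⇒ S three Y   [S → S three Y]
S three Y ⇒ S three Y three Y   [S → S three Y]
S three Y three Y ⇒ X three Y three Y three Y   [S → X three Y]
X three Y three Y three Y ⇒ three three the three Y three Y three Y   [X → three three the]
three three the three Y three Y three Y ⇒ three three the three S three Y three Y   [Y → S]
three three the three S three Y three Y ⇒ three three the three the three Y three Y   [S → the]
three three the three the three Y three Y ⇒ three three the three the three S three Y   [Y → S]
three three the three the three S three Y ⇒ three three the three the three the three Y   [S → the]
three three the three the three the three Y ⇒ three three the three the three the three east   [Y → east]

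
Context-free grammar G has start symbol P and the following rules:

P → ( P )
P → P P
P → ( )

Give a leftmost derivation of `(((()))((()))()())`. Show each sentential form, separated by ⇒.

P ⇒ (P)   [P → ( P )]
(P) ⇒ (PP)   [P → P P]
(PP) ⇒ ((P)P)   [P → ( P )]
((P)P) ⇒ (((P))P)   [P → ( P )]
(((P))P) ⇒ (((()))P)   [P → ( )]
(((()))P) ⇒ (((()))PP)   [P → P P]
(((()))PP) ⇒ (((()))(P)P)   [P → ( P )]
(((()))(P)P) ⇒ (((()))((P))P)   [P → ( P )]
(((()))((P))P) ⇒ (((()))((()))P)   [P → ( )]
(((()))((()))P) ⇒ (((()))((()))PP)   [P → P P]
(((()))((()))PP) ⇒ (((()))((()))()P)   [P → ( )]
(((()))((()))()P) ⇒ (((()))((()))()())   [P → ( )]

P ⇒ (P) ⇒ (PP) ⇒ ((P)P) ⇒ (((P))P) ⇒ (((()))P) ⇒ (((()))PP) ⇒ (((()))(P)P) ⇒ (((()))((P))P) ⇒ (((()))((()))P) ⇒ (((()))((()))PP) ⇒ (((()))((()))()P) ⇒ (((()))((()))()())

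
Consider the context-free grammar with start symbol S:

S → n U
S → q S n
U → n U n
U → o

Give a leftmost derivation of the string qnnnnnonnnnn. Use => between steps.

S => qSn   [S → q S n]
qSn => qnUn   [S → n U]
qnUn => qnnUnn   [U → n U n]
qnnUnn => qnnnUnnn   [U → n U n]
qnnnUnnn => qnnnnUnnnn   [U → n U n]
qnnnnUnnnn => qnnnnnUnnnnn   [U → n U n]
qnnnnnUnnnnn => qnnnnnonnnnn   [U → o]

S => qSn => qnUn => qnnUnn => qnnnUnnn => qnnnnUnnnn => qnnnnnUnnnnn => qnnnnnonnnnn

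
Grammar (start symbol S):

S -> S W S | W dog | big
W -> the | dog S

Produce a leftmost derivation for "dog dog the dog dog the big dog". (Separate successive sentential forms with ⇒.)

S ⇒ W dog   [S -> W dog]
W dog ⇒ dog S dog   [W -> dog S]
dog S dog ⇒ dog S W S dog   [S -> S W S]
dog S W S dog ⇒ dog W dog W S dog   [S -> W dog]
dog W dog W S dog ⇒ dog dog S dog W S dog   [W -> dog S]
dog dog S dog W S dog ⇒ dog dog W dog dog W S dog   [S -> W dog]
dog dog W dog dog W S dog ⇒ dog dog the dog dog W S dog   [W -> the]
dog dog the dog dog W S dog ⇒ dog dog the dog dog the S dog   [W -> the]
dog dog the dog dog the S dog ⇒ dog dog the dog dog the big dog   [S -> big]

S ⇒ W dog ⇒ dog S dog ⇒ dog S W S dog ⇒ dog W dog W S dog ⇒ dog dog S dog W S dog ⇒ dog dog W dog dog W S dog ⇒ dog dog the dog dog W S dog ⇒ dog dog the dog dog the S dog ⇒ dog dog the dog dog the big dog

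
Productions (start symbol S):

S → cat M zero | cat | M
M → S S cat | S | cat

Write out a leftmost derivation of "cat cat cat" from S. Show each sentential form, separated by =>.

S => M => S S cat => cat S cat => cat cat cat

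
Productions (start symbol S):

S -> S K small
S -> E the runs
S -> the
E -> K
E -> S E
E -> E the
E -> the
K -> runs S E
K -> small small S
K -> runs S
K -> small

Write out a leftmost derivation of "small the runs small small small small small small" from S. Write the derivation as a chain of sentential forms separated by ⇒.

S ⇒ S K small ⇒ S K small K small ⇒ S K small K small K small ⇒ E the runs K small K small K small ⇒ K the runs K small K small K small ⇒ small the runs K small K small K small ⇒ small the runs small small K small K small ⇒ small the runs small small small small K small ⇒ small the runs small small small small small small

S ⇒ S K small   [S -> S K small]
S K small ⇒ S K small K small   [S -> S K small]
S K small K small ⇒ S K small K small K small   [S -> S K small]
S K small K small K small ⇒ E the runs K small K small K small   [S -> E the runs]
E the runs K small K small K small ⇒ K the runs K small K small K small   [E -> K]
K the runs K small K small K small ⇒ small the runs K small K small K small   [K -> small]
small the runs K small K small K small ⇒ small the runs small small K small K small   [K -> small]
small the runs small small K small K small ⇒ small the runs small small small small K small   [K -> small]
small the runs small small small small K small ⇒ small the runs small small small small small small   [K -> small]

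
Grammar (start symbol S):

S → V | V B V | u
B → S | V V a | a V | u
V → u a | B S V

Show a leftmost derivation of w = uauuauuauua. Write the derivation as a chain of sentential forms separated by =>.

S => VBV   [S → V B V]
VBV => BSVBV   [V → B S V]
BSVBV => SSVBV   [B → S]
SSVBV => VBVSVBV   [S → V B V]
VBVSVBV => uaBVSVBV   [V → u a]
uaBVSVBV => uaSVSVBV   [B → S]
uaSVSVBV => uauVSVBV   [S → u]
uauVSVBV => uauuaSVBV   [V → u a]
uauuaSVBV => uauuauVBV   [S → u]
uauuauVBV => uauuauuaBV   [V → u a]
uauuauuaBV => uauuauuauV   [B → u]
uauuauuauV => uauuauuauua   [V → u a]

S => VBV => BSVBV => SSVBV => VBVSVBV => uaBVSVBV => uaSVSVBV => uauVSVBV => uauuaSVBV => uauuauVBV => uauuauuaBV => uauuauuauV => uauuauuauua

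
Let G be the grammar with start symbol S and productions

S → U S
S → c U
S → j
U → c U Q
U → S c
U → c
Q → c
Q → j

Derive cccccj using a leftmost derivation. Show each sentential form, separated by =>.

S => US => ScS => cUcS => ccUQcS => cccQcS => cccccS => cccccj

S => US   [S → U S]
US => ScS   [U → S c]
ScS => cUcS   [S → c U]
cUcS => ccUQcS   [U → c U Q]
ccUQcS => cccQcS   [U → c]
cccQcS => cccccS   [Q → c]
cccccS => cccccj   [S → j]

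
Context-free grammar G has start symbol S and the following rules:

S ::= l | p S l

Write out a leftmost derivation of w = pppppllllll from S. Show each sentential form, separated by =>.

S => pSl => ppSll => pppSlll => ppppSllll => pppppSlllll => pppppllllll

S => pSl   [S ::= p S l]
pSl => ppSll   [S ::= p S l]
ppSll => pppSlll   [S ::= p S l]
pppSlll => ppppSllll   [S ::= p S l]
ppppSllll => pppppSlllll   [S ::= p S l]
pppppSlllll => pppppllllll   [S ::= l]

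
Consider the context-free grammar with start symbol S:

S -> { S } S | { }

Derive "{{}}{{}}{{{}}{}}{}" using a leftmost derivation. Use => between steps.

S => {S}S   [S -> { S } S]
{S}S => {{}}S   [S -> { }]
{{}}S => {{}}{S}S   [S -> { S } S]
{{}}{S}S => {{}}{{}}S   [S -> { }]
{{}}{{}}S => {{}}{{}}{S}S   [S -> { S } S]
{{}}{{}}{S}S => {{}}{{}}{{S}S}S   [S -> { S } S]
{{}}{{}}{{S}S}S => {{}}{{}}{{{}}S}S   [S -> { }]
{{}}{{}}{{{}}S}S => {{}}{{}}{{{}}{}}S   [S -> { }]
{{}}{{}}{{{}}{}}S => {{}}{{}}{{{}}{}}{}   [S -> { }]

S => {S}S => {{}}S => {{}}{S}S => {{}}{{}}S => {{}}{{}}{S}S => {{}}{{}}{{S}S}S => {{}}{{}}{{{}}S}S => {{}}{{}}{{{}}{}}S => {{}}{{}}{{{}}{}}{}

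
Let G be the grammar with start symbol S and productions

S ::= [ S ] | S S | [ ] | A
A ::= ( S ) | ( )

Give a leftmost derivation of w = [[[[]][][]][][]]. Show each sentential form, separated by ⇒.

S ⇒ [S] ⇒ [SS] ⇒ [SSS] ⇒ [[S]SS] ⇒ [[SS]SS] ⇒ [[SSS]SS] ⇒ [[[S]SS]SS] ⇒ [[[[]]SS]SS] ⇒ [[[[]][]S]SS] ⇒ [[[[]][][]]SS] ⇒ [[[[]][][]][]S] ⇒ [[[[]][][]][][]]

S ⇒ [S]   [S ::= [ S ]]
[S] ⇒ [SS]   [S ::= S S]
[SS] ⇒ [SSS]   [S ::= S S]
[SSS] ⇒ [[S]SS]   [S ::= [ S ]]
[[S]SS] ⇒ [[SS]SS]   [S ::= S S]
[[SS]SS] ⇒ [[SSS]SS]   [S ::= S S]
[[SSS]SS] ⇒ [[[S]SS]SS]   [S ::= [ S ]]
[[[S]SS]SS] ⇒ [[[[]]SS]SS]   [S ::= [ ]]
[[[[]]SS]SS] ⇒ [[[[]][]S]SS]   [S ::= [ ]]
[[[[]][]S]SS] ⇒ [[[[]][][]]SS]   [S ::= [ ]]
[[[[]][][]]SS] ⇒ [[[[]][][]][]S]   [S ::= [ ]]
[[[[]][][]][]S] ⇒ [[[[]][][]][][]]   [S ::= [ ]]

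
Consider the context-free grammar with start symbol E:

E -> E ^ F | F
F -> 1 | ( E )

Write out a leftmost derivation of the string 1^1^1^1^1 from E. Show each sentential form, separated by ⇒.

E ⇒ E^F ⇒ E^F^F ⇒ E^F^F^F ⇒ E^F^F^F^F ⇒ F^F^F^F^F ⇒ 1^F^F^F^F ⇒ 1^1^F^F^F ⇒ 1^1^1^F^F ⇒ 1^1^1^1^F ⇒ 1^1^1^1^1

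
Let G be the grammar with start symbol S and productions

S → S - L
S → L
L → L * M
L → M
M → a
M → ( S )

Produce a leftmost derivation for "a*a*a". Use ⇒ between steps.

S ⇒ L   [S → L]
L ⇒ L*M   [L → L * M]
L*M ⇒ L*M*M   [L → L * M]
L*M*M ⇒ M*M*M   [L → M]
M*M*M ⇒ a*M*M   [M → a]
a*M*M ⇒ a*a*M   [M → a]
a*a*M ⇒ a*a*a   [M → a]

S ⇒ L ⇒ L*M ⇒ L*M*M ⇒ M*M*M ⇒ a*M*M ⇒ a*a*M ⇒ a*a*a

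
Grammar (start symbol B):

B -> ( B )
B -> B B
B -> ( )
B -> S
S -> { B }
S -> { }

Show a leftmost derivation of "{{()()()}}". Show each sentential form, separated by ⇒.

B⇒S⇒{B}⇒{S}⇒{{B}}⇒{{BB}}⇒{{BBB}}⇒{{()BB}}⇒{{()()B}}⇒{{()()()}}

B ⇒ S   [B -> S]
S ⇒ {B}   [S -> { B }]
{B} ⇒ {S}   [B -> S]
{S} ⇒ {{B}}   [S -> { B }]
{{B}} ⇒ {{BB}}   [B -> B B]
{{BB}} ⇒ {{BBB}}   [B -> B B]
{{BBB}} ⇒ {{()BB}}   [B -> ( )]
{{()BB}} ⇒ {{()()B}}   [B -> ( )]
{{()()B}} ⇒ {{()()()}}   [B -> ( )]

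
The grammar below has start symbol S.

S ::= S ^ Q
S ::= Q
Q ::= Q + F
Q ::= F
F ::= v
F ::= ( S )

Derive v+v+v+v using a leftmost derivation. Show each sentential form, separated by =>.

S => Q => Q+F => Q+F+F => Q+F+F+F => F+F+F+F => v+F+F+F => v+v+F+F => v+v+v+F => v+v+v+v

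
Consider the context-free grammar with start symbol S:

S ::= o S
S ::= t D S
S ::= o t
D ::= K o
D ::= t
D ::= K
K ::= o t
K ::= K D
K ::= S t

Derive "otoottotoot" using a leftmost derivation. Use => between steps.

S => oS => otDS => otKS => otKDS => otStDS => otoStDS => otoottDS => otoottKoS => otoottotoS => otoottotoot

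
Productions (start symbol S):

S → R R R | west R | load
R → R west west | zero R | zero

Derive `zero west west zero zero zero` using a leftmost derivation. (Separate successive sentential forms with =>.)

S => R R R => R west west R R => zero west west R R => zero west west zero R R => zero west west zero zero R => zero west west zero zero zero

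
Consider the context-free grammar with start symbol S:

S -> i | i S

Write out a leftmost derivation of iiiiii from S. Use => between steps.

S => iS   [S -> i S]
iS => iiS   [S -> i S]
iiS => iiiS   [S -> i S]
iiiS => iiiiS   [S -> i S]
iiiiS => iiiiiS   [S -> i S]
iiiiiS => iiiiii   [S -> i]

S => iS => iiS => iiiS => iiiiS => iiiiiS => iiiiii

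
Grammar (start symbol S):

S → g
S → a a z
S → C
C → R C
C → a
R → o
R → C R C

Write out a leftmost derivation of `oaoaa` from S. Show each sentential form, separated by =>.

S=>C=>RC=>CRCC=>RCRCC=>oCRCC=>oaRCC=>oaoCC=>oaoaC=>oaoaa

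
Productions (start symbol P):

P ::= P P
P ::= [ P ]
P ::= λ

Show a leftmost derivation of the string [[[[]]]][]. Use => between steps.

P => PP => PPP => [P]PP => [[P]]PP => [[[P]]]PP => [[[[P]]]]PP => [[[[]]]]PP => [[[[]]]]P => [[[[]]]][P] => [[[[]]]][]

P => PP   [P ::= P P]
PP => PPP   [P ::= P P]
PPP => [P]PP   [P ::= [ P ]]
[P]PP => [[P]]PP   [P ::= [ P ]]
[[P]]PP => [[[P]]]PP   [P ::= [ P ]]
[[[P]]]PP => [[[[P]]]]PP   [P ::= [ P ]]
[[[[P]]]]PP => [[[[]]]]PP   [P ::= λ]
[[[[]]]]PP => [[[[]]]]P   [P ::= λ]
[[[[]]]]P => [[[[]]]][P]   [P ::= [ P ]]
[[[[]]]][P] => [[[[]]]][]   [P ::= λ]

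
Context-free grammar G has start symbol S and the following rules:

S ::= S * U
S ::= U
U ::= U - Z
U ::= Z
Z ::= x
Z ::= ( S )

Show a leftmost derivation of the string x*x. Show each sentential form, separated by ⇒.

S ⇒ S*U   [S ::= S * U]
S*U ⇒ U*U   [S ::= U]
U*U ⇒ Z*U   [U ::= Z]
Z*U ⇒ x*U   [Z ::= x]
x*U ⇒ x*Z   [U ::= Z]
x*Z ⇒ x*x   [Z ::= x]

S⇒S*U⇒U*U⇒Z*U⇒x*U⇒x*Z⇒x*x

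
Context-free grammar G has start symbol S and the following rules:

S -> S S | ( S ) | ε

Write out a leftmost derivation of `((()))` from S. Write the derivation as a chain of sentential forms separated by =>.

S => SS => SSS => (S)SS => (SS)SS => ((S)S)SS => ((SS)S)SS => ((SSS)S)SS => (((S)SS)S)SS => ((()SS)S)SS => ((()S)S)SS => ((())S)SS => ((()))SS => ((()))S => ((()))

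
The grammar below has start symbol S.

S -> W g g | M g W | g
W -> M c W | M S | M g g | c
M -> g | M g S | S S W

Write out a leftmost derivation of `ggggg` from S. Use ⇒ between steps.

S ⇒ Wgg ⇒ Mgggg ⇒ ggggg

S ⇒ Wgg   [S -> W g g]
Wgg ⇒ Mgggg   [W -> M g g]
Mgggg ⇒ ggggg   [M -> g]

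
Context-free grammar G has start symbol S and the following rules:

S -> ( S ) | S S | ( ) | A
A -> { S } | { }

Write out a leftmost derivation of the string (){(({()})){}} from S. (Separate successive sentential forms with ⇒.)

S⇒SS⇒()S⇒()A⇒(){S}⇒(){SS}⇒(){(S)S}⇒(){((S))S}⇒(){((A))S}⇒(){(({S}))S}⇒(){(({()}))S}⇒(){(({()}))A}⇒(){(({()})){}}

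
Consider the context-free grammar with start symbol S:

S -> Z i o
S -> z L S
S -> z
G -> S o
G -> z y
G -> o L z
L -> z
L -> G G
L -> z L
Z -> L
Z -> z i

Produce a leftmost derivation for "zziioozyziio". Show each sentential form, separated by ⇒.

S ⇒ zLS ⇒ zGGS ⇒ zSoGS ⇒ zZiooGS ⇒ zziiooGS ⇒ zziioozyS ⇒ zziioozyZio ⇒ zziioozyziio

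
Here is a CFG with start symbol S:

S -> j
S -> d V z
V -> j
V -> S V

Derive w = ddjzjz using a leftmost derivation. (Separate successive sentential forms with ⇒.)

S ⇒ dVz   [S -> d V z]
dVz ⇒ dSVz   [V -> S V]
dSVz ⇒ ddVzVz   [S -> d V z]
ddVzVz ⇒ ddjzVz   [V -> j]
ddjzVz ⇒ ddjzjz   [V -> j]

S ⇒ dVz ⇒ dSVz ⇒ ddVzVz ⇒ ddjzVz ⇒ ddjzjz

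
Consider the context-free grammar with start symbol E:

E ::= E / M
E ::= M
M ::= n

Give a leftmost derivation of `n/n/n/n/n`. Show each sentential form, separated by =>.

E => E/M => E/M/M => E/M/M/M => E/M/M/M/M => M/M/M/M/M => n/M/M/M/M => n/n/M/M/M => n/n/n/M/M => n/n/n/n/M => n/n/n/n/n

E => E/M   [E ::= E / M]
E/M => E/M/M   [E ::= E / M]
E/M/M => E/M/M/M   [E ::= E / M]
E/M/M/M => E/M/M/M/M   [E ::= E / M]
E/M/M/M/M => M/M/M/M/M   [E ::= M]
M/M/M/M/M => n/M/M/M/M   [M ::= n]
n/M/M/M/M => n/n/M/M/M   [M ::= n]
n/n/M/M/M => n/n/n/M/M   [M ::= n]
n/n/n/M/M => n/n/n/n/M   [M ::= n]
n/n/n/n/M => n/n/n/n/n   [M ::= n]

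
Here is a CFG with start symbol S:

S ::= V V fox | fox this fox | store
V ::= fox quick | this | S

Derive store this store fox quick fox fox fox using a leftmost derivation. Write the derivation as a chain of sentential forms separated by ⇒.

S ⇒ V V fox   [S ::= V V fox]
V V fox ⇒ S V fox   [V ::= S]
S V fox ⇒ store V fox   [S ::= store]
store V fox ⇒ store S fox   [V ::= S]
store S fox ⇒ store V V fox fox   [S ::= V V fox]
store V V fox fox ⇒ store this V fox fox   [V ::= this]
store this V fox fox ⇒ store this S fox fox   [V ::= S]
store this S fox fox ⇒ store this V V fox fox fox   [S ::= V V fox]
store this V V fox fox fox ⇒ store this S V fox fox fox   [V ::= S]
store this S V fox fox fox ⇒ store this store V fox fox fox   [S ::= store]
store this store V fox fox fox ⇒ store this store fox quick fox fox fox   [V ::= fox quick]

S ⇒ V V fox ⇒ S V fox ⇒ store V fox ⇒ store S fox ⇒ store V V fox fox ⇒ store this V fox fox ⇒ store this S fox fox ⇒ store this V V fox fox fox ⇒ store this S V fox fox fox ⇒ store this store V fox fox fox ⇒ store this store fox quick fox fox fox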